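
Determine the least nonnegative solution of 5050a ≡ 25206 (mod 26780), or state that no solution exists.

no solution

gcd(26780, 5050) = 10.
10 does not divide 25206, so the congruence has no solution.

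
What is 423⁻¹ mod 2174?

gcd(2174, 423) = 1  (2174 = 5*423 + 59, 423 = 7*59 + 10, 59 = 5*10 + 9, 10 = 1*9 + 1, 9 = 9*1).
Back-substituting, 423*(221) + 2174*(-43) = 1.
So 423*221 ≡ 1 (mod 2174), and 221 mod 2174 = 221.

221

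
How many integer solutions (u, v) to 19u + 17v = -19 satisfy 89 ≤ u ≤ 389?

gcd(19, 17) = 1  (19 = 1*17 + 2, 17 = 8*2 + 1, 2 = 2*1).
Back-substituting, 19*(-8) + 17*(9) = 1.
Scale by -19: particular solution (152, -171); reduce u mod 17: (16, -19).
General solution: u = 16 + 17t, v = -19 - 19t for integer t.
89 ≤ 16 + 17t ≤ 389 gives t ∈ [5, 21], which is 17 values.

17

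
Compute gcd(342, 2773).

1

gcd(2773, 342) = 1  (2773 = 8×342 + 37, 342 = 9×37 + 9, 37 = 4×9 + 1, 9 = 9×1).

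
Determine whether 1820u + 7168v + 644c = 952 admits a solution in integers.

yes

gcd(7168, 1820) = 28  (7168 = 3·1820 + 1708, 1820 = 1·1708 + 112, 1708 = 15·112 + 28, 112 = 4·28).
gcd(28, 644) = 28.
28 divides 952, so integer solutions exist.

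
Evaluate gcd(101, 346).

gcd(346, 101):
  346 = 3×101 + 43
  101 = 2×43 + 15
  43 = 2×15 + 13
  15 = 1×13 + 2
  13 = 6×2 + 1
  2 = 2×1
so gcd(346, 101) = 1.

1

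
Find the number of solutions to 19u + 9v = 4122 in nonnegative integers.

gcd(19, 9):
  19 = 2×9 + 1
  9 = 9×1
so gcd(19, 9) = 1.
Back-substitute for Bézout coefficients:
  1 = 19 - 2×9
  ... = 19×(1) + 9×(-2)
Scale by 4122: one solution is (4122, -8244). Reduce u mod 9: (0, 458).
General: u = 0 + 9t, v = 458 - 19t.
u ≥ 0 ⇒ t ≥ 0; v ≥ 0 ⇒ t ≤ 24. So t ∈ [0, 24]: 25 solutions.

25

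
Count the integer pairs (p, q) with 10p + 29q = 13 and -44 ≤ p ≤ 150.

gcd(29, 10):
  29 = 2·10 + 9
  10 = 1·9 + 1
  9 = 9·1
so gcd(29, 10) = 1.
Back-substitute for Bézout coefficients:
  1 = 10 - 1·9
  ... = 10·(3) + 29·(-1)
Scale by 13: particular solution (39, -13); reduce p mod 29: (10, -3).
General solution: p = 10 + 29t, q = -3 - 10t for integer t.
-44 ≤ 10 + 29t ≤ 150 gives t ∈ [-1, 4], which is 6 values.

6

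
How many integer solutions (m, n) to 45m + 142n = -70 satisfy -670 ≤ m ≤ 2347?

gcd(142, 45) = 1  (142 = 3*45 + 7, 45 = 6*7 + 3, 7 = 2*3 + 1, 3 = 3*1).
Back-substituting, 45*(-41) + 142*(13) = 1.
Scale by -70: particular solution (2870, -910); reduce m mod 142: (30, -10).
General solution: m = 30 + 142t, n = -10 - 45t for integer t.
-670 ≤ 30 + 142t ≤ 2347 gives t ∈ [-4, 16], which is 21 values.

21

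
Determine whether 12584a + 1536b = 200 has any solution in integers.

yes

gcd(12584, 1536) = 8  (12584 = 8×1536 + 296, 1536 = 5×296 + 56, 296 = 5×56 + 16, 56 = 3×16 + 8, 16 = 2×8).
8 divides 200, so integer solutions exist.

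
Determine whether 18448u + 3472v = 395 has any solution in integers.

no

gcd(18448, 3472) = 16.
16 does not divide 395 (remainder 11), so no integer solutions.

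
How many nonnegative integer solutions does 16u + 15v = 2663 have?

gcd(16, 15) = 1.
By Bézout, 16×(1) + 15×(-1) = 1.
One solution: (8, 169).
General: u = 8 + 15t, v = 169 - 16t.
u ≥ 0 ⇒ t ≥ 0; v ≥ 0 ⇒ t ≤ 10. So t ∈ [0, 10]: 11 solutions.

11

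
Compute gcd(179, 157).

1

gcd(179, 157):
  179 = 1*157 + 22
  157 = 7*22 + 3
  22 = 7*3 + 1
  3 = 3*1
so gcd(179, 157) = 1.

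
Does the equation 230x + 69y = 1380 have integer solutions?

gcd(230, 69) = 23  (230 = 3·69 + 23, 69 = 3·23).
23 divides 1380, so integer solutions exist.

yes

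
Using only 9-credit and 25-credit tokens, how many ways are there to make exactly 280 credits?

Need nonnegative integers with 9j + 25k = 280.
gcd(9, 25) = 1, and 9·(-11) + 25·(4) = 1.
So (j₀, k₀) = (-3080, 1120); general j = -3080 + 25t, k = 1120 - 9t.
j ≥ 0 ⇒ t ≥ 124; k ≥ 0 ⇒ t ≤ 124. That's 1 value of t.

1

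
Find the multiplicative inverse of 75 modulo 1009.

148

gcd(1009, 75):
  1009 = 13*75 + 34
  75 = 2*34 + 7
  34 = 4*7 + 6
  7 = 1*6 + 1
  6 = 6*1
so gcd(1009, 75) = 1.
Back-substitute for Bézout coefficients:
  1 = 7 - 1*6
  ... = 75*(148) + 1009*(-11)
So 75*148 ≡ 1 (mod 1009), and 148 mod 1009 = 148.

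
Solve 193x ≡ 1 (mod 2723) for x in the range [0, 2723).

2074

gcd(2723, 193):
  2723 = 14*193 + 21
  193 = 9*21 + 4
  21 = 5*4 + 1
  4 = 4*1
so gcd(2723, 193) = 1.
Back-substitute for Bézout coefficients:
  1 = 21 - 5*4
  ... = 193*(-649) + 2723*(46)
So 193*-649 ≡ 1 (mod 2723), and -649 mod 2723 = 2074.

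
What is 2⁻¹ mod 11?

6

gcd(11, 2) = 1.
By Bézout, 2×(-5) + 11×(1) = 1.
So 2×-5 ≡ 1 (mod 11), and -5 mod 11 = 6.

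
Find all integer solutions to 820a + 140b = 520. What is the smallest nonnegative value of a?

2

gcd(820, 140) = 20  (820 = 5·140 + 120, 140 = 1·120 + 20, 120 = 6·20).
20 divides 520, so solutions exist.
Back-substituting, 820·(-1) + 140·(6) = 20.
Scale by 520/20 = 26: (a₀, b₀) = (-26, 156).
General solution: a = -26 + 7t, b = 156 - 41t for integer t.
a ≥ 0: smallest is -26 mod 7 = 2 (at t = 4), with b = -8.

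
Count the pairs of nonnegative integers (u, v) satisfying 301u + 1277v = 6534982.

17

gcd(1277, 301) = 1  (1277 = 4*301 + 73, 301 = 4*73 + 9, 73 = 8*9 + 1, 9 = 9*1).
Back-substituting, 301*(-140) + 1277*(33) = 1.
Scale by 6534982: one solution is (-914897480, 215654406). Reduce u mod 1277: (231, 5063).
General: u = 231 + 1277t, v = 5063 - 301t.
u ≥ 0 ⇒ t ≥ 0; v ≥ 0 ⇒ t ≤ 16. So t ∈ [0, 16]: 17 solutions.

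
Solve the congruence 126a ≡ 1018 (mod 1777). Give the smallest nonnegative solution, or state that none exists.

gcd(1777, 126) = 1  (1777 = 14×126 + 13, 126 = 9×13 + 9, 13 = 1×9 + 4, 9 = 2×4 + 1, 4 = 4×1).
1 divides 1018, so solutions exist.
Back-substituting, 126×(409) + 1777×(-29) = 1.
So 126×(409) ≡ 1 (mod 1777); multiply by 1018: a ≡ 416362 (mod 1777).
Smallest nonnegative: a = 416362 mod 1777 = 544.

544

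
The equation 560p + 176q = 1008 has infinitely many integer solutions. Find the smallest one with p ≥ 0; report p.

gcd(560, 176) = 16.
16 divides 1008, so solutions exist.
By Bézout, 560×(-5) + 176×(16) = 16.
Scale by 1008/16 = 63: (p₀, q₀) = (-315, 1008).
General solution: p = -315 + 11t, q = 1008 - 35t for integer t.
p ≥ 0: smallest is -315 mod 11 = 4 (at t = 29), with q = -7.

4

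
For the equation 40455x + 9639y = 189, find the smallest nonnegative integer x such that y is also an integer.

462

gcd(40455, 9639) = 9.
9 divides 189, so solutions exist.
By Bézout, 40455·(-335) + 9639·(1406) = 9.
Scale by 189/9 = 21: (x₀, y₀) = (-7035, 29526).
General solution: x = -7035 + 1071t, y = 29526 - 4495t for integer t.
x ≥ 0: smallest is -7035 mod 1071 = 462 (at t = 7), with y = -1939.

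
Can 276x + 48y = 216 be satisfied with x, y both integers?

yes

gcd(276, 48) = 12.
12 divides 216, so integer solutions exist.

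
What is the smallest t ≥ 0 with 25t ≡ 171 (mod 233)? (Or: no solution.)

gcd(233, 25) = 1  (233 = 9×25 + 8, 25 = 3×8 + 1, 8 = 8×1).
1 divides 171, so solutions exist.
Back-substituting, 25×(28) + 233×(-3) = 1.
So 25×(28) ≡ 1 (mod 233); multiply by 171: t ≡ 4788 (mod 233).
Smallest nonnegative: t = 4788 mod 233 = 128.

128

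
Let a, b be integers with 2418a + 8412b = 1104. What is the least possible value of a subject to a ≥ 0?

818

gcd(8412, 2418) = 6  (8412 = 3·2418 + 1158, 2418 = 2·1158 + 102, 1158 = 11·102 + 36, 102 = 2·36 + 30, 36 = 1·30 + 6, 30 = 5·6).
6 divides 1104, so solutions exist.
Back-substituting, 2418·(-247) + 8412·(71) = 6.
Scale by 1104/6 = 184: (a₀, b₀) = (-45448, 13064).
General solution: a = -45448 + 1402t, b = 13064 - 403t for integer t.
a ≥ 0: smallest is -45448 mod 1402 = 818 (at t = 33), with b = -235.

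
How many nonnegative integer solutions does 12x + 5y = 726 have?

12

gcd(12, 5) = 1  (12 = 2*5 + 2, 5 = 2*2 + 1, 2 = 2*1).
Back-substituting, 12*(-2) + 5*(5) = 1.
Scale by 726: one solution is (-1452, 3630). Reduce x mod 5: (3, 138).
General: x = 3 + 5t, y = 138 - 12t.
x ≥ 0 ⇒ t ≥ 0; y ≥ 0 ⇒ t ≤ 11. So t ∈ [0, 11]: 12 solutions.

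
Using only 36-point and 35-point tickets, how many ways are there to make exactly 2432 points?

Need nonnegative integers with 36j + 35k = 2432.
gcd(36, 35) = 1, and 36·(1) + 35·(-1) = 1.
So (j₀, k₀) = (2432, -2432); general j = 2432 + 35t, k = -2432 - 36t.
j ≥ 0 ⇒ t ≥ -69; k ≥ 0 ⇒ t ≤ -68. That's 2 values of t.

2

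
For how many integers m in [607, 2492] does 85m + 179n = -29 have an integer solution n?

gcd(179, 85) = 1  (179 = 2·85 + 9, 85 = 9·9 + 4, 9 = 2·4 + 1, 4 = 4·1).
Back-substituting, 85·(-40) + 179·(19) = 1.
Scale by -29: particular solution (1160, -551); reduce m mod 179: (86, -41).
General solution: m = 86 + 179t, n = -41 - 85t for integer t.
607 ≤ 86 + 179t ≤ 2492 gives t ∈ [3, 13], which is 11 values.

11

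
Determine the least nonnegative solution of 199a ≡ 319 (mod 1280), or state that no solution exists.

201

gcd(1280, 199) = 1.
1 divides 319, so solutions exist.
By Bézout, 199·(-521) + 1280·(81) = 1.
So 199·(-521) ≡ 1 (mod 1280); multiply by 319: a ≡ -166199 (mod 1280).
Smallest nonnegative: a = -166199 mod 1280 = 201.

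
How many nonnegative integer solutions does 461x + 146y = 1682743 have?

25

gcd(461, 146) = 1  (461 = 3*146 + 23, 146 = 6*23 + 8, 23 = 2*8 + 7, 8 = 1*7 + 1, 7 = 7*1).
Back-substituting, 461*(-19) + 146*(60) = 1.
Scale by 1682743: one solution is (-31972117, 100964580). Reduce x mod 146: (131, 11112).
General: x = 131 + 146t, y = 11112 - 461t.
x ≥ 0 ⇒ t ≥ 0; y ≥ 0 ⇒ t ≤ 24. So t ∈ [0, 24]: 25 solutions.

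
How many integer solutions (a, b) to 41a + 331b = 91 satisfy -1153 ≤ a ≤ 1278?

gcd(331, 41):
  331 = 8·41 + 3
  41 = 13·3 + 2
  3 = 1·2 + 1
  2 = 2·1
so gcd(331, 41) = 1.
Back-substitute for Bézout coefficients:
  1 = 3 - 1·2
  ... = 41·(-113) + 331·(14)
Scale by 91: particular solution (-10283, 1274); reduce a mod 331: (309, -38).
General solution: a = 309 + 331t, b = -38 - 41t for integer t.
-1153 ≤ 309 + 331t ≤ 1278 gives t ∈ [-4, 2], which is 7 values.

7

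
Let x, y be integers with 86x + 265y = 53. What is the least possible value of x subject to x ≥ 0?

gcd(265, 86):
  265 = 3×86 + 7
  86 = 12×7 + 2
  7 = 3×2 + 1
  2 = 2×1
so gcd(265, 86) = 1.
1 divides 53, so solutions exist.
Back-substitute for Bézout coefficients:
  1 = 7 - 3×2
  ... = 86×(-114) + 265×(37)
Scale by 53/1 = 53: (x₀, y₀) = (-6042, 1961).
General solution: x = -6042 + 265t, y = 1961 - 86t for integer t.
x ≥ 0: smallest is -6042 mod 265 = 53 (at t = 23), with y = -17.

53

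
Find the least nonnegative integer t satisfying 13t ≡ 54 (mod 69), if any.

gcd(69, 13):
  69 = 5·13 + 4
  13 = 3·4 + 1
  4 = 4·1
so gcd(69, 13) = 1.
1 divides 54, so solutions exist.
Back-substitute for Bézout coefficients:
  1 = 13 - 3·4
  ... = 13·(16) + 69·(-3)
So 13·(16) ≡ 1 (mod 69); multiply by 54: t ≡ 864 (mod 69).
Smallest nonnegative: t = 864 mod 69 = 36.

36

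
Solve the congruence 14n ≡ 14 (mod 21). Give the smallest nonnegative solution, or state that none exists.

gcd(21, 14) = 7.
7 divides 14, so solutions exist.
By Bézout, 14×(-1) + 21×(1) = 7.
So 14×(-1) ≡ 7 (mod 21); multiply by 2: n ≡ -2 (mod 3).
Smallest nonnegative: n = -2 mod 3 = 1.

1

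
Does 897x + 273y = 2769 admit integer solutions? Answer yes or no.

gcd(897, 273):
  897 = 3*273 + 78
  273 = 3*78 + 39
  78 = 2*39
so gcd(897, 273) = 39.
39 divides 2769, so integer solutions exist.

yes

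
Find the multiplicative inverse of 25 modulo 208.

gcd(208, 25) = 1.
By Bézout, 25·(25) + 208·(-3) = 1.
So 25·25 ≡ 1 (mod 208), and 25 mod 208 = 25.

25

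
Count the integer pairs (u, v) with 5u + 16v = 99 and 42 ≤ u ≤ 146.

6

gcd(16, 5) = 1  (16 = 3×5 + 1, 5 = 5×1).
Back-substituting, 5×(-3) + 16×(1) = 1.
Scale by 99: particular solution (-297, 99); reduce u mod 16: (7, 4).
General solution: u = 7 + 16t, v = 4 - 5t for integer t.
42 ≤ 7 + 16t ≤ 146 gives t ∈ [3, 8], which is 6 values.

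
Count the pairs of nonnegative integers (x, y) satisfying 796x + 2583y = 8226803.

4

gcd(2583, 796) = 1  (2583 = 3*796 + 195, 796 = 4*195 + 16, 195 = 12*16 + 3, 16 = 5*3 + 1, 3 = 3*1).
Back-substituting, 796*(808) + 2583*(-249) = 1.
Scale by 8226803: one solution is (6647256824, -2048473947). Reduce x mod 2583: (1895, 2601).
General: x = 1895 + 2583t, y = 2601 - 796t.
x ≥ 0 ⇒ t ≥ 0; y ≥ 0 ⇒ t ≤ 3. So t ∈ [0, 3]: 4 solutions.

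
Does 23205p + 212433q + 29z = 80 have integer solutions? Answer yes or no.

yes

gcd(212433, 23205) = 39  (212433 = 9*23205 + 3588, 23205 = 6*3588 + 1677, 3588 = 2*1677 + 234, 1677 = 7*234 + 39, 234 = 6*39).
gcd(39, 29) = 1.
1 divides 80, so integer solutions exist.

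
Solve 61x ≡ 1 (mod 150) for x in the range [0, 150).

91

gcd(150, 61):
  150 = 2×61 + 28
  61 = 2×28 + 5
  28 = 5×5 + 3
  5 = 1×3 + 2
  3 = 1×2 + 1
  2 = 2×1
so gcd(150, 61) = 1.
Back-substitute for Bézout coefficients:
  1 = 3 - 1×2
  ... = 61×(-59) + 150×(24)
So 61×-59 ≡ 1 (mod 150), and -59 mod 150 = 91.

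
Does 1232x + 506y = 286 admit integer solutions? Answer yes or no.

gcd(1232, 506) = 22  (1232 = 2*506 + 220, 506 = 2*220 + 66, 220 = 3*66 + 22, 66 = 3*22).
22 divides 286, so integer solutions exist.

yes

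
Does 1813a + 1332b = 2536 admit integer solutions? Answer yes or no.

no

gcd(1813, 1332) = 37  (1813 = 1×1332 + 481, 1332 = 2×481 + 370, 481 = 1×370 + 111, 370 = 3×111 + 37, 111 = 3×37).
37 does not divide 2536 (remainder 20), so no integer solutions.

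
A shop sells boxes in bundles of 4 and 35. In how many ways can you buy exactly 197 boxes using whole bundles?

Need nonnegative integers with 4j + 35k = 197.
gcd(4, 35) = 1, and 4·(9) + 35·(-1) = 1.
So (j₀, k₀) = (1773, -197); general j = 1773 + 35t, k = -197 - 4t.
j ≥ 0 ⇒ t ≥ -50; k ≥ 0 ⇒ t ≤ -50. That's 1 value of t.

1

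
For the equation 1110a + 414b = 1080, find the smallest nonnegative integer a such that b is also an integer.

gcd(1110, 414):
  1110 = 2×414 + 282
  414 = 1×282 + 132
  282 = 2×132 + 18
  132 = 7×18 + 6
  18 = 3×6
so gcd(1110, 414) = 6.
6 divides 1080, so solutions exist.
Back-substitute for Bézout coefficients:
  6 = 132 - 7×18
  ... = 1110×(-22) + 414×(59)
Scale by 1080/6 = 180: (a₀, b₀) = (-3960, 10620).
General solution: a = -3960 + 69t, b = 10620 - 185t for integer t.
a ≥ 0: smallest is -3960 mod 69 = 42 (at t = 58), with b = -110.

42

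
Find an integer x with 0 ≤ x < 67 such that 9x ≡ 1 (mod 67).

gcd(67, 9):
  67 = 7×9 + 4
  9 = 2×4 + 1
  4 = 4×1
so gcd(67, 9) = 1.
Back-substitute for Bézout coefficients:
  1 = 9 - 2×4
  ... = 9×(15) + 67×(-2)
So 9×15 ≡ 1 (mod 67), and 15 mod 67 = 15.

15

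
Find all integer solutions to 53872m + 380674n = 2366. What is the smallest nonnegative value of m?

23241

gcd(380674, 53872) = 14.
14 divides 2366, so solutions exist.
By Bézout, 53872*(13009) + 380674*(-1841) = 14.
Scale by 2366/14 = 169: (m₀, n₀) = (2198521, -311129).
General solution: m = 2198521 + 27191t, n = -311129 - 3848t for integer t.
m ≥ 0: smallest is 2198521 mod 27191 = 23241 (at t = -80), with n = -3289.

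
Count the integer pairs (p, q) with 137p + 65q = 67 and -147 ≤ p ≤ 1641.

28

gcd(137, 65) = 1  (137 = 2·65 + 7, 65 = 9·7 + 2, 7 = 3·2 + 1, 2 = 2·1).
Back-substituting, 137·(28) + 65·(-59) = 1.
Scale by 67: particular solution (1876, -3953); reduce p mod 65: (56, -117).
General solution: p = 56 + 65t, q = -117 - 137t for integer t.
-147 ≤ 56 + 65t ≤ 1641 gives t ∈ [-3, 24], which is 28 values.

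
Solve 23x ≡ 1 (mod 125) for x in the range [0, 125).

87

gcd(125, 23):
  125 = 5*23 + 10
  23 = 2*10 + 3
  10 = 3*3 + 1
  3 = 3*1
so gcd(125, 23) = 1.
Back-substitute for Bézout coefficients:
  1 = 10 - 3*3
  ... = 23*(-38) + 125*(7)
So 23*-38 ≡ 1 (mod 125), and -38 mod 125 = 87.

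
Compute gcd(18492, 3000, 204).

gcd(18492, 3000) = 12.
gcd(12, 204) = 12.

12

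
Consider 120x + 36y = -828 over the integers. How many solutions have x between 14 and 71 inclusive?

19

gcd(120, 36) = 12  (120 = 3*36 + 12, 36 = 3*12).
Back-substituting, 120*(1) + 36*(-3) = 12.
Scale by -69: particular solution (-69, 207); reduce x mod 3: (0, -23).
General solution: x = 0 + 3t, y = -23 - 10t for integer t.
14 ≤ 0 + 3t ≤ 71 gives t ∈ [5, 23], which is 19 values.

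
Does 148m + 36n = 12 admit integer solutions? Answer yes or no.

gcd(148, 36) = 4  (148 = 4*36 + 4, 36 = 9*4).
4 divides 12, so integer solutions exist.

yes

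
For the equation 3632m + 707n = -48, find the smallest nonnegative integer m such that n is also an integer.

gcd(3632, 707) = 1  (3632 = 5·707 + 97, 707 = 7·97 + 28, 97 = 3·28 + 13, 28 = 2·13 + 2, 13 = 6·2 + 1, 2 = 2·1).
1 divides -48, so solutions exist.
Back-substituting, 3632·(328) + 707·(-1685) = 1.
Scale by -48/1 = -48: (m₀, n₀) = (-15744, 80880).
General solution: m = -15744 + 707t, n = 80880 - 3632t for integer t.
m ≥ 0: smallest is -15744 mod 707 = 517 (at t = 23), with n = -2656.

517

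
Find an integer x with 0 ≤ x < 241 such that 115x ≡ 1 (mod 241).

197

gcd(241, 115) = 1.
By Bézout, 115·(-44) + 241·(21) = 1.
So 115·-44 ≡ 1 (mod 241), and -44 mod 241 = 197.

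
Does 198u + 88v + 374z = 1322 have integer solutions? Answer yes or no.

no

gcd(198, 88):
  198 = 2·88 + 22
  88 = 4·22
so gcd(198, 88) = 22.
gcd(22, 374) = 22.
22 does not divide 1322 (remainder 2), so no integer solutions.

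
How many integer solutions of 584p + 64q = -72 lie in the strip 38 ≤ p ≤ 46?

1

gcd(584, 64) = 8.
By Bézout, 584×(1) + 64×(-9) = 8.
Particular solution: (7, -65).
General solution: p = 7 + 8t, q = -65 - 73t for integer t.
38 ≤ 7 + 8t ≤ 46 gives t ∈ [4, 4], which is 1 value.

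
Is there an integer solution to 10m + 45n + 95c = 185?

yes

gcd(45, 10) = 5  (45 = 4·10 + 5, 10 = 2·5).
gcd(5, 95) = 5.
5 divides 185, so integer solutions exist.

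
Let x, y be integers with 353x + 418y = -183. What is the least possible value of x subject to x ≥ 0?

gcd(418, 353):
  418 = 1×353 + 65
  353 = 5×65 + 28
  65 = 2×28 + 9
  28 = 3×9 + 1
  9 = 9×1
so gcd(418, 353) = 1.
1 divides -183, so solutions exist.
Back-substitute for Bézout coefficients:
  1 = 28 - 3×9
  ... = 353×(45) + 418×(-38)
Scale by -183/1 = -183: (x₀, y₀) = (-8235, 6954).
General solution: x = -8235 + 418t, y = 6954 - 353t for integer t.
x ≥ 0: smallest is -8235 mod 418 = 125 (at t = 20), with y = -106.

125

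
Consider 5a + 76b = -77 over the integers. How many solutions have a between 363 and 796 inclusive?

gcd(76, 5):
  76 = 15×5 + 1
  5 = 5×1
so gcd(76, 5) = 1.
Back-substitute for Bézout coefficients:
  1 = 76 - 15×5
  ... = 5×(-15) + 76×(1)
Scale by -77: particular solution (1155, -77); reduce a mod 76: (15, -2).
General solution: a = 15 + 76t, b = -2 - 5t for integer t.
363 ≤ 15 + 76t ≤ 796 gives t ∈ [5, 10], which is 6 values.

6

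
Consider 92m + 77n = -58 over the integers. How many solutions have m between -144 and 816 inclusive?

gcd(92, 77) = 1  (92 = 1·77 + 15, 77 = 5·15 + 2, 15 = 7·2 + 1, 2 = 2·1).
Back-substituting, 92·(36) + 77·(-43) = 1.
Scale by -58: particular solution (-2088, 2494); reduce m mod 77: (68, -82).
General solution: m = 68 + 77t, n = -82 - 92t for integer t.
-144 ≤ 68 + 77t ≤ 816 gives t ∈ [-2, 9], which is 12 values.

12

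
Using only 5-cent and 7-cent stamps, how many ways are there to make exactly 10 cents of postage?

1

Need nonnegative integers with 5j + 7k = 10.
gcd(5, 7) = 1, and 5·(3) + 7·(-2) = 1.
So (j₀, k₀) = (30, -20); general j = 30 + 7t, k = -20 - 5t.
j ≥ 0 ⇒ t ≥ -4; k ≥ 0 ⇒ t ≤ -4. That's 1 value of t.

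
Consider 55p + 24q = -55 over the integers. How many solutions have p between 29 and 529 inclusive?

21

gcd(55, 24) = 1.
By Bézout, 55*(7) + 24*(-16) = 1.
Particular solution: (23, -55).
General solution: p = 23 + 24t, q = -55 - 55t for integer t.
29 ≤ 23 + 24t ≤ 529 gives t ∈ [1, 21], which is 21 values.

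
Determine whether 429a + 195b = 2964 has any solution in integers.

yes

gcd(429, 195) = 39  (429 = 2·195 + 39, 195 = 5·39).
39 divides 2964, so integer solutions exist.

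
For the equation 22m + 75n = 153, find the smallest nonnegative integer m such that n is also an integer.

gcd(75, 22) = 1  (75 = 3·22 + 9, 22 = 2·9 + 4, 9 = 2·4 + 1, 4 = 4·1).
1 divides 153, so solutions exist.
Back-substituting, 22·(-17) + 75·(5) = 1.
Scale by 153/1 = 153: (m₀, n₀) = (-2601, 765).
General solution: m = -2601 + 75t, n = 765 - 22t for integer t.
m ≥ 0: smallest is -2601 mod 75 = 24 (at t = 35), with n = -5.

24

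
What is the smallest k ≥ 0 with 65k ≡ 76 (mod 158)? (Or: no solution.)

gcd(158, 65):
  158 = 2*65 + 28
  65 = 2*28 + 9
  28 = 3*9 + 1
  9 = 9*1
so gcd(158, 65) = 1.
1 divides 76, so solutions exist.
Back-substitute for Bézout coefficients:
  1 = 28 - 3*9
  ... = 65*(-17) + 158*(7)
So 65*(-17) ≡ 1 (mod 158); multiply by 76: k ≡ -1292 (mod 158).
Smallest nonnegative: k = -1292 mod 158 = 130.

130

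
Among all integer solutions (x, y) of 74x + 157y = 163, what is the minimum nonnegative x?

51

gcd(157, 74) = 1  (157 = 2·74 + 9, 74 = 8·9 + 2, 9 = 4·2 + 1, 2 = 2·1).
1 divides 163, so solutions exist.
Back-substituting, 74·(-70) + 157·(33) = 1.
Scale by 163/1 = 163: (x₀, y₀) = (-11410, 5379).
General solution: x = -11410 + 157t, y = 5379 - 74t for integer t.
x ≥ 0: smallest is -11410 mod 157 = 51 (at t = 73), with y = -23.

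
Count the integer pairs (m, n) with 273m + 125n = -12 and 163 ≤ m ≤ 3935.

gcd(273, 125) = 1  (273 = 2*125 + 23, 125 = 5*23 + 10, 23 = 2*10 + 3, 10 = 3*3 + 1, 3 = 3*1).
Back-substituting, 273*(-38) + 125*(83) = 1.
Scale by -12: particular solution (456, -996); reduce m mod 125: (81, -177).
General solution: m = 81 + 125t, n = -177 - 273t for integer t.
163 ≤ 81 + 125t ≤ 3935 gives t ∈ [1, 30], which is 30 values.

30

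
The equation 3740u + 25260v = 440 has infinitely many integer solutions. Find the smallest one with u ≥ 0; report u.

223

gcd(25260, 3740):
  25260 = 6×3740 + 2820
  3740 = 1×2820 + 920
  2820 = 3×920 + 60
  920 = 15×60 + 20
  60 = 3×20
so gcd(25260, 3740) = 20.
20 divides 440, so solutions exist.
Back-substitute for Bézout coefficients:
  20 = 920 - 15×60
  ... = 3740×(412) + 25260×(-61)
Scale by 440/20 = 22: (u₀, v₀) = (9064, -1342).
General solution: u = 9064 + 1263t, v = -1342 - 187t for integer t.
u ≥ 0: smallest is 9064 mod 1263 = 223 (at t = -7), with v = -33.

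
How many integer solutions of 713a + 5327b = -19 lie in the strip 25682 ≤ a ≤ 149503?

23

gcd(5327, 713) = 1  (5327 = 7·713 + 336, 713 = 2·336 + 41, 336 = 8·41 + 8, 41 = 5·8 + 1, 8 = 8·1).
Back-substituting, 713·(650) + 5327·(-87) = 1.
Scale by -19: particular solution (-12350, 1653); reduce a mod 5327: (3631, -486).
General solution: a = 3631 + 5327t, b = -486 - 713t for integer t.
25682 ≤ 3631 + 5327t ≤ 149503 gives t ∈ [5, 27], which is 23 values.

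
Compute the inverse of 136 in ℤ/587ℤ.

gcd(587, 136) = 1.
By Bézout, 136×(-82) + 587×(19) = 1.
So 136×-82 ≡ 1 (mod 587), and -82 mod 587 = 505.

505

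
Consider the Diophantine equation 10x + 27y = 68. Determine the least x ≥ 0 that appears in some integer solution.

23

gcd(27, 10):
  27 = 2×10 + 7
  10 = 1×7 + 3
  7 = 2×3 + 1
  3 = 3×1
so gcd(27, 10) = 1.
1 divides 68, so solutions exist.
Back-substitute for Bézout coefficients:
  1 = 7 - 2×3
  ... = 10×(-8) + 27×(3)
Scale by 68/1 = 68: (x₀, y₀) = (-544, 204).
General solution: x = -544 + 27t, y = 204 - 10t for integer t.
x ≥ 0: smallest is -544 mod 27 = 23 (at t = 21), with y = -6.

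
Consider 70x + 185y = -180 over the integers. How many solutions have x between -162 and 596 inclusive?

gcd(185, 70):
  185 = 2·70 + 45
  70 = 1·45 + 25
  45 = 1·25 + 20
  25 = 1·20 + 5
  20 = 4·5
so gcd(185, 70) = 5.
Back-substitute for Bézout coefficients:
  5 = 25 - 1·20
  ... = 70·(8) + 185·(-3)
Scale by -36: particular solution (-288, 108); reduce x mod 37: (8, -4).
General solution: x = 8 + 37t, y = -4 - 14t for integer t.
-162 ≤ 8 + 37t ≤ 596 gives t ∈ [-4, 15], which is 20 values.

20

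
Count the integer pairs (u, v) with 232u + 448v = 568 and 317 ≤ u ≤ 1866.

gcd(448, 232) = 8.
By Bézout, 232·(-27) + 448·(14) = 8.
Particular solution: (43, -21).
General solution: u = 43 + 56t, v = -21 - 29t for integer t.
317 ≤ 43 + 56t ≤ 1866 gives t ∈ [5, 32], which is 28 values.

28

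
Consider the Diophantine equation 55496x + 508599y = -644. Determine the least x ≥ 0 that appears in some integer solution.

60743

gcd(508599, 55496) = 7.
7 divides -644, so solutions exist.
By Bézout, 55496×(-14086) + 508599×(1537) = 7.
Scale by -644/7 = -92: (x₀, y₀) = (1295912, -141404).
General solution: x = 1295912 + 72657t, y = -141404 - 7928t for integer t.
x ≥ 0: smallest is 1295912 mod 72657 = 60743 (at t = -17), with y = -6628.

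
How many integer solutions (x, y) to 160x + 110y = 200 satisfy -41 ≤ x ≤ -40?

gcd(160, 110) = 10  (160 = 1*110 + 50, 110 = 2*50 + 10, 50 = 5*10).
Back-substituting, 160*(-2) + 110*(3) = 10.
Scale by 20: particular solution (-40, 60); reduce x mod 11: (4, -4).
General solution: x = 4 + 11t, y = -4 - 16t for integer t.
-41 ≤ 4 + 11t ≤ -40 gives t ∈ [-4, -4], which is 1 value.

1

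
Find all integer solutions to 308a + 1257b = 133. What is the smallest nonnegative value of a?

gcd(1257, 308):
  1257 = 4×308 + 25
  308 = 12×25 + 8
  25 = 3×8 + 1
  8 = 8×1
so gcd(1257, 308) = 1.
1 divides 133, so solutions exist.
Back-substitute for Bézout coefficients:
  1 = 25 - 3×8
  ... = 308×(-151) + 1257×(37)
Scale by 133/1 = 133: (a₀, b₀) = (-20083, 4921).
General solution: a = -20083 + 1257t, b = 4921 - 308t for integer t.
a ≥ 0: smallest is -20083 mod 1257 = 29 (at t = 16), with b = -7.

29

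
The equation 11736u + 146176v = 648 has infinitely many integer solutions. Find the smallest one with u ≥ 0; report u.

gcd(146176, 11736) = 8  (146176 = 12·11736 + 5344, 11736 = 2·5344 + 1048, 5344 = 5·1048 + 104, 1048 = 10·104 + 8, 104 = 13·8).
8 divides 648, so solutions exist.
Back-substituting, 11736·(1395) + 146176·(-112) = 8.
Scale by 648/8 = 81: (u₀, v₀) = (112995, -9072).
General solution: u = 112995 + 18272t, v = -9072 - 1467t for integer t.
u ≥ 0: smallest is 112995 mod 18272 = 3363 (at t = -6), with v = -270.

3363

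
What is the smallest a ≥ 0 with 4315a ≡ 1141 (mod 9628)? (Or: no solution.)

4503

gcd(9628, 4315) = 1  (9628 = 2·4315 + 998, 4315 = 4·998 + 323, 998 = 3·323 + 29, 323 = 11·29 + 4, 29 = 7·4 + 1, 4 = 4·1).
1 divides 1141, so solutions exist.
Back-substituting, 4315·(-2325) + 9628·(1042) = 1.
So 4315·(-2325) ≡ 1 (mod 9628); multiply by 1141: a ≡ -2652825 (mod 9628).
Smallest nonnegative: a = -2652825 mod 9628 = 4503.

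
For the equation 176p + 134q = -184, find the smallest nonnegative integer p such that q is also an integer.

gcd(176, 134):
  176 = 1×134 + 42
  134 = 3×42 + 8
  42 = 5×8 + 2
  8 = 4×2
so gcd(176, 134) = 2.
2 divides -184, so solutions exist.
Back-substitute for Bézout coefficients:
  2 = 42 - 5×8
  ... = 176×(16) + 134×(-21)
Scale by -184/2 = -92: (p₀, q₀) = (-1472, 1932).
General solution: p = -1472 + 67t, q = 1932 - 88t for integer t.
p ≥ 0: smallest is -1472 mod 67 = 2 (at t = 22), with q = -4.

2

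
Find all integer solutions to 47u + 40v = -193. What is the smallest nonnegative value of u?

gcd(47, 40) = 1  (47 = 1×40 + 7, 40 = 5×7 + 5, 7 = 1×5 + 2, 5 = 2×2 + 1, 2 = 2×1).
1 divides -193, so solutions exist.
Back-substituting, 47×(-17) + 40×(20) = 1.
Scale by -193/1 = -193: (u₀, v₀) = (3281, -3860).
General solution: u = 3281 + 40t, v = -3860 - 47t for integer t.
u ≥ 0: smallest is 3281 mod 40 = 1 (at t = -82), with v = -6.

1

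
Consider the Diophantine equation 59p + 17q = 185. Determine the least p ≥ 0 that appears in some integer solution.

4

gcd(59, 17) = 1.
1 divides 185, so solutions exist.
By Bézout, 59×(-2) + 17×(7) = 1.
Scale by 185/1 = 185: (p₀, q₀) = (-370, 1295).
General solution: p = -370 + 17t, q = 1295 - 59t for integer t.
p ≥ 0: smallest is -370 mod 17 = 4 (at t = 22), with q = -3.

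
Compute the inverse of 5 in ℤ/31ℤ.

25

gcd(31, 5):
  31 = 6·5 + 1
  5 = 5·1
so gcd(31, 5) = 1.
Back-substitute for Bézout coefficients:
  1 = 31 - 6·5
  ... = 5·(-6) + 31·(1)
So 5·-6 ≡ 1 (mod 31), and -6 mod 31 = 25.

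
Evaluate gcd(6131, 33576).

gcd(33576, 6131):
  33576 = 5*6131 + 2921
  6131 = 2*2921 + 289
  2921 = 10*289 + 31
  289 = 9*31 + 10
  31 = 3*10 + 1
  10 = 10*1
so gcd(33576, 6131) = 1.

1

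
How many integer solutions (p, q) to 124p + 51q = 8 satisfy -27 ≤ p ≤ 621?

gcd(124, 51) = 1  (124 = 2*51 + 22, 51 = 2*22 + 7, 22 = 3*7 + 1, 7 = 7*1).
Back-substituting, 124*(7) + 51*(-17) = 1.
Scale by 8: particular solution (56, -136); reduce p mod 51: (5, -12).
General solution: p = 5 + 51t, q = -12 - 124t for integer t.
-27 ≤ 5 + 51t ≤ 621 gives t ∈ [0, 12], which is 13 values.

13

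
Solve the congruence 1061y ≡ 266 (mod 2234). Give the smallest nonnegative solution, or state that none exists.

gcd(2234, 1061) = 1.
1 divides 266, so solutions exist.
By Bézout, 1061*(-379) + 2234*(180) = 1.
So 1061*(-379) ≡ 1 (mod 2234); multiply by 266: y ≡ -100814 (mod 2234).
Smallest nonnegative: y = -100814 mod 2234 = 1950.

1950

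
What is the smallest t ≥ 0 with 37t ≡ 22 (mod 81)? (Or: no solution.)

40

gcd(81, 37):
  81 = 2*37 + 7
  37 = 5*7 + 2
  7 = 3*2 + 1
  2 = 2*1
so gcd(81, 37) = 1.
1 divides 22, so solutions exist.
Back-substitute for Bézout coefficients:
  1 = 7 - 3*2
  ... = 37*(-35) + 81*(16)
So 37*(-35) ≡ 1 (mod 81); multiply by 22: t ≡ -770 (mod 81).
Smallest nonnegative: t = -770 mod 81 = 40.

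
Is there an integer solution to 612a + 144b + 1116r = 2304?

gcd(612, 144) = 36.
gcd(36, 1116) = 36.
36 divides 2304, so integer solutions exist.

yes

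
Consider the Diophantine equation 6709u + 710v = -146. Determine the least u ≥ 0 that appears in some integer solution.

576

gcd(6709, 710) = 1  (6709 = 9·710 + 319, 710 = 2·319 + 72, 319 = 4·72 + 31, 72 = 2·31 + 10, 31 = 3·10 + 1, 10 = 10·1).
1 divides -146, so solutions exist.
Back-substituting, 6709·(69) + 710·(-652) = 1.
Scale by -146/1 = -146: (u₀, v₀) = (-10074, 95192).
General solution: u = -10074 + 710t, v = 95192 - 6709t for integer t.
u ≥ 0: smallest is -10074 mod 710 = 576 (at t = 15), with v = -5443.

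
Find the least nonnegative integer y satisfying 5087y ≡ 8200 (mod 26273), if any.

6535

gcd(26273, 5087):
  26273 = 5*5087 + 838
  5087 = 6*838 + 59
  838 = 14*59 + 12
  59 = 4*12 + 11
  12 = 1*11 + 1
  11 = 11*1
so gcd(26273, 5087) = 1.
1 divides 8200, so solutions exist.
Back-substitute for Bézout coefficients:
  1 = 12 - 1*11
  ... = 5087*(-2226) + 26273*(431)
So 5087*(-2226) ≡ 1 (mod 26273); multiply by 8200: y ≡ -18253200 (mod 26273).
Smallest nonnegative: y = -18253200 mod 26273 = 6535.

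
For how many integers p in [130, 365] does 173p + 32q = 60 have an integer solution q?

gcd(173, 32):
  173 = 5×32 + 13
  32 = 2×13 + 6
  13 = 2×6 + 1
  6 = 6×1
so gcd(173, 32) = 1.
Back-substitute for Bézout coefficients:
  1 = 13 - 2×6
  ... = 173×(5) + 32×(-27)
Scale by 60: particular solution (300, -1620); reduce p mod 32: (12, -63).
General solution: p = 12 + 32t, q = -63 - 173t for integer t.
130 ≤ 12 + 32t ≤ 365 gives t ∈ [4, 11], which is 8 values.

8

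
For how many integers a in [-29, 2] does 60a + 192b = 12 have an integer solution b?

gcd(192, 60) = 12.
By Bézout, 60*(-3) + 192*(1) = 12.
Particular solution: (13, -4).
General solution: a = 13 + 16t, b = -4 - 5t for integer t.
-29 ≤ 13 + 16t ≤ 2 gives t ∈ [-2, -1], which is 2 values.

2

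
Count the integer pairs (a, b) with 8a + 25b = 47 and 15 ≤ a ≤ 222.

8

gcd(25, 8) = 1.
By Bézout, 8×(-3) + 25×(1) = 1.
Particular solution: (9, -1).
General solution: a = 9 + 25t, b = -1 - 8t for integer t.
15 ≤ 9 + 25t ≤ 222 gives t ∈ [1, 8], which is 8 values.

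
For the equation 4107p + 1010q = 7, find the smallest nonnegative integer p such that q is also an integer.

181

gcd(4107, 1010) = 1.
1 divides 7, so solutions exist.
By Bézout, 4107×(-407) + 1010×(1655) = 1.
Scale by 7/1 = 7: (p₀, q₀) = (-2849, 11585).
General solution: p = -2849 + 1010t, q = 11585 - 4107t for integer t.
p ≥ 0: smallest is -2849 mod 1010 = 181 (at t = 3), with q = -736.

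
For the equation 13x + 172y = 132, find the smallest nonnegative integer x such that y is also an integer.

gcd(172, 13):
  172 = 13×13 + 3
  13 = 4×3 + 1
  3 = 3×1
so gcd(172, 13) = 1.
1 divides 132, so solutions exist.
Back-substitute for Bézout coefficients:
  1 = 13 - 4×3
  ... = 13×(53) + 172×(-4)
Scale by 132/1 = 132: (x₀, y₀) = (6996, -528).
General solution: x = 6996 + 172t, y = -528 - 13t for integer t.
x ≥ 0: smallest is 6996 mod 172 = 116 (at t = -40), with y = -8.

116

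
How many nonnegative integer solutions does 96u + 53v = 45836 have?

gcd(96, 53) = 1  (96 = 1*53 + 43, 53 = 1*43 + 10, 43 = 4*10 + 3, 10 = 3*3 + 1, 3 = 3*1).
Back-substituting, 96*(-16) + 53*(29) = 1.
Scale by 45836: one solution is (-733376, 1329244). Reduce u mod 53: (38, 796).
General: u = 38 + 53t, v = 796 - 96t.
u ≥ 0 ⇒ t ≥ 0; v ≥ 0 ⇒ t ≤ 8. So t ∈ [0, 8]: 9 solutions.

9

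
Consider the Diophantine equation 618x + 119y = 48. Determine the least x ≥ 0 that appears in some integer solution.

59

gcd(618, 119):
  618 = 5×119 + 23
  119 = 5×23 + 4
  23 = 5×4 + 3
  4 = 1×3 + 1
  3 = 3×1
so gcd(618, 119) = 1.
1 divides 48, so solutions exist.
Back-substitute for Bézout coefficients:
  1 = 4 - 1×3
  ... = 618×(-31) + 119×(161)
Scale by 48/1 = 48: (x₀, y₀) = (-1488, 7728).
General solution: x = -1488 + 119t, y = 7728 - 618t for integer t.
x ≥ 0: smallest is -1488 mod 119 = 59 (at t = 13), with y = -306.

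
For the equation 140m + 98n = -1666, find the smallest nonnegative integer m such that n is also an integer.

gcd(140, 98):
  140 = 1·98 + 42
  98 = 2·42 + 14
  42 = 3·14
so gcd(140, 98) = 14.
14 divides -1666, so solutions exist.
Back-substitute for Bézout coefficients:
  14 = 98 - 2·42
  ... = 140·(-2) + 98·(3)
Scale by -1666/14 = -119: (m₀, n₀) = (238, -357).
General solution: m = 238 + 7t, n = -357 - 10t for integer t.
m ≥ 0: smallest is 238 mod 7 = 0 (at t = -34), with n = -17.

0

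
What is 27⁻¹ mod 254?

gcd(254, 27) = 1  (254 = 9×27 + 11, 27 = 2×11 + 5, 11 = 2×5 + 1, 5 = 5×1).
Back-substituting, 27×(-47) + 254×(5) = 1.
So 27×-47 ≡ 1 (mod 254), and -47 mod 254 = 207.

207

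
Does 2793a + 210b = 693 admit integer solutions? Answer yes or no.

gcd(2793, 210) = 21.
21 divides 693, so integer solutions exist.

yes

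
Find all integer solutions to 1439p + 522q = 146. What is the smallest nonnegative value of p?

340

gcd(1439, 522) = 1.
1 divides 146, so solutions exist.
By Bézout, 1439×(-37) + 522×(102) = 1.
Scale by 146/1 = 146: (p₀, q₀) = (-5402, 14892).
General solution: p = -5402 + 522t, q = 14892 - 1439t for integer t.
p ≥ 0: smallest is -5402 mod 522 = 340 (at t = 11), with q = -937.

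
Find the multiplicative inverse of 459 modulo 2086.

gcd(2086, 459) = 1  (2086 = 4*459 + 250, 459 = 1*250 + 209, 250 = 1*209 + 41, 209 = 5*41 + 4, 41 = 10*4 + 1, 4 = 4*1).
Back-substituting, 459*(-509) + 2086*(112) = 1.
So 459*-509 ≡ 1 (mod 2086), and -509 mod 2086 = 1577.

1577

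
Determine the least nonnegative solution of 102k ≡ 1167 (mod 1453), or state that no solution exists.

567

gcd(1453, 102) = 1  (1453 = 14·102 + 25, 102 = 4·25 + 2, 25 = 12·2 + 1, 2 = 2·1).
1 divides 1167, so solutions exist.
Back-substituting, 102·(-698) + 1453·(49) = 1.
So 102·(-698) ≡ 1 (mod 1453); multiply by 1167: k ≡ -814566 (mod 1453).
Smallest nonnegative: k = -814566 mod 1453 = 567.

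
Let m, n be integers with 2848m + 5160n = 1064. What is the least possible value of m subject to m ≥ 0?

gcd(5160, 2848) = 8.
8 divides 1064, so solutions exist.
By Bézout, 2848·(-154) + 5160·(85) = 8.
Scale by 1064/8 = 133: (m₀, n₀) = (-20482, 11305).
General solution: m = -20482 + 645t, n = 11305 - 356t for integer t.
m ≥ 0: smallest is -20482 mod 645 = 158 (at t = 32), with n = -87.

158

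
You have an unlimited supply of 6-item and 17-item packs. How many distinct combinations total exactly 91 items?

1

Need nonnegative integers with 6j + 17k = 91.
gcd(6, 17) = 1, and 6·(3) + 17·(-1) = 1.
So (j₀, k₀) = (273, -91); general j = 273 + 17t, k = -91 - 6t.
j ≥ 0 ⇒ t ≥ -16; k ≥ 0 ⇒ t ≤ -16. That's 1 value of t.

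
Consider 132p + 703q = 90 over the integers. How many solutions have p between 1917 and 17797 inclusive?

22

gcd(703, 132) = 1  (703 = 5×132 + 43, 132 = 3×43 + 3, 43 = 14×3 + 1, 3 = 3×1).
Back-substituting, 132×(-229) + 703×(43) = 1.
Scale by 90: particular solution (-20610, 3870); reduce p mod 703: (480, -90).
General solution: p = 480 + 703t, q = -90 - 132t for integer t.
1917 ≤ 480 + 703t ≤ 17797 gives t ∈ [3, 24], which is 22 values.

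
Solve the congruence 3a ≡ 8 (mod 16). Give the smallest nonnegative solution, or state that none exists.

gcd(16, 3) = 1  (16 = 5*3 + 1, 3 = 3*1).
1 divides 8, so solutions exist.
Back-substituting, 3*(-5) + 16*(1) = 1.
So 3*(-5) ≡ 1 (mod 16); multiply by 8: a ≡ -40 (mod 16).
Smallest nonnegative: a = -40 mod 16 = 8.

8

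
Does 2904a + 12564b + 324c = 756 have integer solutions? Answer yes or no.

gcd(12564, 2904) = 12  (12564 = 4*2904 + 948, 2904 = 3*948 + 60, 948 = 15*60 + 48, 60 = 1*48 + 12, 48 = 4*12).
gcd(12, 324) = 12.
12 divides 756, so integer solutions exist.

yes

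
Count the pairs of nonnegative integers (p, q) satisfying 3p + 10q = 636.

22

gcd(10, 3) = 1.
By Bézout, 3·(-3) + 10·(1) = 1.
One solution: (2, 63).
General: p = 2 + 10t, q = 63 - 3t.
p ≥ 0 ⇒ t ≥ 0; q ≥ 0 ⇒ t ≤ 21. So t ∈ [0, 21]: 22 solutions.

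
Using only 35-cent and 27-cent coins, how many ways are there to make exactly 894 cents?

1

Need nonnegative integers with 35j + 27k = 894.
gcd(35, 27) = 1, and 35·(-10) + 27·(13) = 1.
So (j₀, k₀) = (-8940, 11622); general j = -8940 + 27t, k = 11622 - 35t.
j ≥ 0 ⇒ t ≥ 332; k ≥ 0 ⇒ t ≤ 332. That's 1 value of t.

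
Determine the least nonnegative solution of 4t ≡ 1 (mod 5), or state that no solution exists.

gcd(5, 4) = 1.
1 divides 1, so solutions exist.
By Bézout, 4*(-1) + 5*(1) = 1.
So 4*(-1) ≡ 1 (mod 5); multiply by 1: t ≡ -1 (mod 5).
Smallest nonnegative: t = -1 mod 5 = 4.

4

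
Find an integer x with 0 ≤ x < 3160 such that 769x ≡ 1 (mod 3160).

gcd(3160, 769) = 1  (3160 = 4×769 + 84, 769 = 9×84 + 13, 84 = 6×13 + 6, 13 = 2×6 + 1, 6 = 6×1).
Back-substituting, 769×(489) + 3160×(-119) = 1.
So 769×489 ≡ 1 (mod 3160), and 489 mod 3160 = 489.

489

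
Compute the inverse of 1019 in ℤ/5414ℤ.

gcd(5414, 1019):
  5414 = 5*1019 + 319
  1019 = 3*319 + 62
  319 = 5*62 + 9
  62 = 6*9 + 8
  9 = 1*8 + 1
  8 = 8*1
so gcd(5414, 1019) = 1.
Back-substitute for Bézout coefficients:
  1 = 9 - 1*8
  ... = 1019*(-611) + 5414*(115)
So 1019*-611 ≡ 1 (mod 5414), and -611 mod 5414 = 4803.

4803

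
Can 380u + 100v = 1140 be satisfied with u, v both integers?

gcd(380, 100):
  380 = 3×100 + 80
  100 = 1×80 + 20
  80 = 4×20
so gcd(380, 100) = 20.
20 divides 1140, so integer solutions exist.

yes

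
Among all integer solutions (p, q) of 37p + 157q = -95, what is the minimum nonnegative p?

112

gcd(157, 37):
  157 = 4*37 + 9
  37 = 4*9 + 1
  9 = 9*1
so gcd(157, 37) = 1.
1 divides -95, so solutions exist.
Back-substitute for Bézout coefficients:
  1 = 37 - 4*9
  ... = 37*(17) + 157*(-4)
Scale by -95/1 = -95: (p₀, q₀) = (-1615, 380).
General solution: p = -1615 + 157t, q = 380 - 37t for integer t.
p ≥ 0: smallest is -1615 mod 157 = 112 (at t = 11), with q = -27.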